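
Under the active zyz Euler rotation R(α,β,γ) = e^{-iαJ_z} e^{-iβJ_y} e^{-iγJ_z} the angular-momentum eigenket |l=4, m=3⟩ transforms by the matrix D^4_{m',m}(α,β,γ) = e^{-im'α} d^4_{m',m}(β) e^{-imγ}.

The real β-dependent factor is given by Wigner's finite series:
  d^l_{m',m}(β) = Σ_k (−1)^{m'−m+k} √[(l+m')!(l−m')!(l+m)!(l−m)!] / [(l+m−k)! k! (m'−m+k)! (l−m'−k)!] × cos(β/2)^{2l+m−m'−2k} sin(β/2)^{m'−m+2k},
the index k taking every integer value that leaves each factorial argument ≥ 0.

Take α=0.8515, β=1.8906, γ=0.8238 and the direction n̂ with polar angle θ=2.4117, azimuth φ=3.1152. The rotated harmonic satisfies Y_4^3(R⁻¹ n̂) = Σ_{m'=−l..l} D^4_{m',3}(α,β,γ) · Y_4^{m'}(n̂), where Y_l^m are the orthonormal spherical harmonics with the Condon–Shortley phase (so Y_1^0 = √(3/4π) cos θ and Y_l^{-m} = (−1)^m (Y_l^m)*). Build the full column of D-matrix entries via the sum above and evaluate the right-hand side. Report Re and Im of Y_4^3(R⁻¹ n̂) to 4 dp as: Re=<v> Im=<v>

Need the full column D^4_{m',3} for m'=−4..4 at α=0.8515, β=1.8906, γ=0.8238.
cos(β/2)=0.585500, sin(β/2)=0.810673
d^4_{-4,3}: single k=7 term ⇒ +0.381057;  D = +0.226401+0.306508i
d^4_{-3,3}: k∈[6..7] ⇒ +0.681121 -0.186537 = +0.494585;  D = +0.492878+0.041053i
d^4_{-2,3}: k∈[5..6] ⇒ +0.788847 -0.504091 = +0.284756;  D = +0.204746-0.197901i
d^4_{-1,3}: k∈[4..5] ⇒ +0.671441 -0.772319 = -0.100878;  D = +0.004951+0.100756i
d^4_{0,3}: k∈[3..4] ⇒ +0.433744 -0.831518 = -0.397773;  D = +0.311736+0.247072i
d^4_{1,3}: k∈[2..3] ⇒ +0.210146 -0.671441 = -0.461295;  D = +0.453734-0.083179i
d^4_{2,3}: k∈[1..2] ⇒ +0.071548 -0.411486 = -0.339938;  D = +0.174188-0.291919i
d^4_{3,3}: k∈[0..1] ⇒ +0.013811 -0.185331 = -0.171521;  D = -0.052897-0.163160i
d^4_{4,3}: single k=0 term ⇒ -0.054085;  D = -0.049693-0.021350i
Y_4^{m'}(θ=2.4117,φ=3.1152) and Σ D·Y over m':
  (+0.2264+0.3065i)·(+0.0870+0.0092i)  (+0.4929+0.0411i)·(+0.2757+0.0219i)  (+0.2047-0.1979i)·(+0.4289+0.0227i)  (+0.0050+0.1008i)·(+0.2086+0.0055i)  (+0.3117+0.2471i)·(-0.3031+0.0000i)  (+0.4537-0.0832i)·(-0.2086+0.0055i)  (+0.1742-0.2919i)·(+0.4289-0.0227i)  (-0.0529-0.1632i)·(-0.2757+0.0219i)  (-0.0497-0.0213i)·(+0.0870-0.0092i)
Y_4^3(R⁻¹ n̂) = +0.137646-0.150120i

Re=0.1376 Im=-0.1501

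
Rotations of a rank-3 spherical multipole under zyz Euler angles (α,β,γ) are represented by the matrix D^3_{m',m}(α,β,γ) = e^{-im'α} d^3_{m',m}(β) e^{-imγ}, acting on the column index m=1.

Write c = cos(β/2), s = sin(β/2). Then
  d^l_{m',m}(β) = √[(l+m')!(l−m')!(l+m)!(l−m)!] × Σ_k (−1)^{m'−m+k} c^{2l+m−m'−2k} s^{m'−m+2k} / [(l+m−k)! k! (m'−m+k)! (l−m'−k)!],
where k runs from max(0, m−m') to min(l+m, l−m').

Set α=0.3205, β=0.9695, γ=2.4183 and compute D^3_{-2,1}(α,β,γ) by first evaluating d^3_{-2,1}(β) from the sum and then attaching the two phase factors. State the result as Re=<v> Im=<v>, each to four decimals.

Split into d^3_{-2,1}(β=0.9695) × two z-phases.
Half-angle: c=0.884791, s=0.465987. N=√(1·120·24·2)=75.894664
Admissible k: 3..4 (factorial args all ≥0)
  k=3: (−1)^0·75.8947/(12)·0.8848^3·0.4660^3 = +0.443276
  k=4: (−1)^1·75.8947/(24)·0.8848^1·0.4660^5 = -0.061477
d^3_{-2,1}(0.9695) = +0.443276 -0.061477 = +0.381800
Phases: e^{-i·(-2)·0.3205}=+0.801498+0.597997i, e^{-i·(1)·2.4183}=-0.749631-0.661857i ⇒ D=-0.078284-0.373688i

Re=-0.0783 Im=-0.3737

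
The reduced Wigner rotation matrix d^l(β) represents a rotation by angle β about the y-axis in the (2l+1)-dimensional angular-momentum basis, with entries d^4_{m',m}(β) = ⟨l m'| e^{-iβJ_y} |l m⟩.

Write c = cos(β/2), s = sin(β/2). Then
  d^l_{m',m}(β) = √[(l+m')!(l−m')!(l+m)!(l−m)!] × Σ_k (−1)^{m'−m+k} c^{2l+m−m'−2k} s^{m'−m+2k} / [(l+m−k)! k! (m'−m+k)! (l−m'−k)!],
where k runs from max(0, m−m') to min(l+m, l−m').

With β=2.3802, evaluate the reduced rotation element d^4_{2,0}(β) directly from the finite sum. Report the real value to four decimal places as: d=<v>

d=0.5020

d^4_{2,0}(β=2.3802) via Wigner's sum:
Half-angle: c=0.371567, s=0.928406. N=√(720·2·24·24)=910.735966
k∈{0,1,2} keeps every argument non-negative
  k=0: (−1)^2·910.7360/(96)·0.3716^6·0.9284^2 = +0.021519
  k=1: (−1)^3·910.7360/(36)·0.3716^4·0.9284^4 = -0.358254
  k=2: (−1)^4·910.7360/(96)·0.3716^2·0.9284^6 = +0.838733
d^4_{2,0}(2.3802) = +0.021519 -0.358254 +0.838733 = +0.501998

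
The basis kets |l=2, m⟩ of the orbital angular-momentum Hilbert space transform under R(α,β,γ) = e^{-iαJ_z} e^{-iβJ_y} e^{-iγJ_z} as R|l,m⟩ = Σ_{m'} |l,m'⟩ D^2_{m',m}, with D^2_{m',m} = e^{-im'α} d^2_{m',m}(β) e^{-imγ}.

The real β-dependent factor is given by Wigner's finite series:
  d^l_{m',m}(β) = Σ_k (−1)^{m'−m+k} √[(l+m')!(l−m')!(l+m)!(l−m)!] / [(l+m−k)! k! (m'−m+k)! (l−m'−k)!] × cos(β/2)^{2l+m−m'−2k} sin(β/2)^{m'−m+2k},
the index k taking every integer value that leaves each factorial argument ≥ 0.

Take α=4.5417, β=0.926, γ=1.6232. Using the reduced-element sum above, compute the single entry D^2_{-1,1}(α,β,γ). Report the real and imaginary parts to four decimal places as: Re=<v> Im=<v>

Re=-0.4284 Im=0.0972

First d^2_{-1,1}(β=0.926), then the phase factors e^{-i(-1)α} and e^{-i(1)γ}:
c=cos(0.926/2)=0.894717, s=sin(0.926/2)=0.446634; N=√[1·6·6·1]=6.000000
Admissible k: 2..3 (factorial args all ≥0)
  k=2: (−1)^0·6.0000/(2)·0.8947^2·0.4466^2 = +0.479067
  k=3: (−1)^1·6.0000/(6)·0.8947^0·0.4466^4 = -0.039793
d^2_{-1,1}(0.926) = +0.479067 -0.039793 = +0.439274
Phases: e^{-i·(-1)·4.5417}=-0.169861-0.985468i, e^{-i·(1)·1.6232}=-0.052380-0.998627i ⇒ D=-0.428388+0.097188i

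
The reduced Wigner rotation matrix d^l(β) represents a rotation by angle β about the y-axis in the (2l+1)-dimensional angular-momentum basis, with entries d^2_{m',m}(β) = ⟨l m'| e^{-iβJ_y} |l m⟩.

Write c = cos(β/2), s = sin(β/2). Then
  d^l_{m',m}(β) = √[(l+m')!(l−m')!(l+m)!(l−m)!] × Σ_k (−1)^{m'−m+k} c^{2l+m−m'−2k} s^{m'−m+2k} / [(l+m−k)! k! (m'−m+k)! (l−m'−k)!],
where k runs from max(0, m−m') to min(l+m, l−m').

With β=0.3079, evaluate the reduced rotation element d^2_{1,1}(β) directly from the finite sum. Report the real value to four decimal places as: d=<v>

d=0.8846

d^2_{1,1}(β=0.3079) via Wigner's sum:
Half-angle: c=0.988173, s=0.153343. N=√(6·1·6·1)=6.000000
k: max(0,(1)−(1))=0 … min(2+(1),2−(1))=1
  k=0: (−1)^0·6.0000/(6)·0.9882^4·0.1533^0 = +0.953525
  k=1: (−1)^1·6.0000/(2)·0.9882^2·0.1533^2 = -0.068883
d^2_{1,1}(0.3079) = +0.953525 -0.068883 = +0.884642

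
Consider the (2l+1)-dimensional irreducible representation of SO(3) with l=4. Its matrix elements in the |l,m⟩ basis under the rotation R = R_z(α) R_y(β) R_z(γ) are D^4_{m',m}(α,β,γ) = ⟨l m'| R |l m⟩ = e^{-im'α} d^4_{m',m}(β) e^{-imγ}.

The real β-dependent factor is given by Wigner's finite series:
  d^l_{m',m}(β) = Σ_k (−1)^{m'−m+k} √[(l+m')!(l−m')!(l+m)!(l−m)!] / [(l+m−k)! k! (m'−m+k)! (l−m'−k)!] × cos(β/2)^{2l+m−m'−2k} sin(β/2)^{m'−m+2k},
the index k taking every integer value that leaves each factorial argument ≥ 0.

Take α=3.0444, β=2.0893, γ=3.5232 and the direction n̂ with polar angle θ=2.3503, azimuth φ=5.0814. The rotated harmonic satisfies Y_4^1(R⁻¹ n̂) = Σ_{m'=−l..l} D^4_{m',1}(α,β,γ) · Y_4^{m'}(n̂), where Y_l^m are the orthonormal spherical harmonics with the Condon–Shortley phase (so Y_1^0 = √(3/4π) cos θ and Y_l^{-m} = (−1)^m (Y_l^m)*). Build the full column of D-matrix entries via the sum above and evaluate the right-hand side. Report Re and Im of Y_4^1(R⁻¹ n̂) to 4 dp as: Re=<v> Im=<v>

Re=-0.0942 Im=-0.0301

Need the full column D^4_{m',1} for m'=−4..4 at α=3.0444, β=2.0893, γ=3.5232.
cos(β/2)=0.502205, sin(β/2)=0.864749
d^4_{-4,1}: single k=5 term ⇒ +0.458338;  D = -0.328925+0.319190i
d^4_{-3,1}: k∈[4..5] ⇒ +0.470546 -0.837089 = -0.366543;  D = -0.286578+0.228532i
d^4_{-2,1}: k∈[3..5] ⇒ +0.292138 -1.299267 +0.770454 = -0.236674;  D = +0.198487-0.128909i
d^4_{-1,1}: k∈[2..5] ⇒ +0.119968 -1.067097 +1.581949 -0.312694 = +0.322125;  D = +0.285902-0.148408i
d^4_{0,1}: k∈[1..4] ⇒ +0.031158 -0.554293 +1.643457 -0.812130 = +0.308191;  D = -0.286022+0.114774i
d^4_{1,1}: k∈[0..3] ⇒ +0.004046 -0.179951 +1.067097 -1.054633 = -0.163441;  D = -0.156875+0.045861i
d^4_{2,1}: k∈[0..2] ⇒ -0.029559 +0.438207 -0.866178 = -0.457529;  D = +0.449534-0.085160i
d^4_{3,1}: k∈[0..1] ⇒ +0.095221 -0.470546 = -0.375324;  D = -0.373804+0.033745i
d^4_{4,1}: single k=0 term ⇒ -0.154585;  D = +0.154581+0.001107i
Y_4^{m'}(θ=2.3503,φ=5.0814) and Σ D·Y over m':
  (-0.3289+0.3192i)·(+0.0107-0.1127i)  (-0.2866+0.2285i)·(+0.2831+0.1416i)  (+0.1985-0.1289i)·(-0.3078+0.2800i)  (+0.2859-0.1484i)·(-0.0391-0.1012i)  (-0.2860+0.1148i)·(-0.3468+0.0000i)  (-0.1569+0.0459i)·(+0.0391-0.1012i)  (+0.4495-0.0852i)·(-0.3078-0.2800i)  (-0.3738+0.0337i)·(-0.2831+0.1416i)  (+0.1546+0.0011i)·(+0.0107+0.1127i)
Y_4^1(R⁻¹ n̂) = -0.094199-0.030063i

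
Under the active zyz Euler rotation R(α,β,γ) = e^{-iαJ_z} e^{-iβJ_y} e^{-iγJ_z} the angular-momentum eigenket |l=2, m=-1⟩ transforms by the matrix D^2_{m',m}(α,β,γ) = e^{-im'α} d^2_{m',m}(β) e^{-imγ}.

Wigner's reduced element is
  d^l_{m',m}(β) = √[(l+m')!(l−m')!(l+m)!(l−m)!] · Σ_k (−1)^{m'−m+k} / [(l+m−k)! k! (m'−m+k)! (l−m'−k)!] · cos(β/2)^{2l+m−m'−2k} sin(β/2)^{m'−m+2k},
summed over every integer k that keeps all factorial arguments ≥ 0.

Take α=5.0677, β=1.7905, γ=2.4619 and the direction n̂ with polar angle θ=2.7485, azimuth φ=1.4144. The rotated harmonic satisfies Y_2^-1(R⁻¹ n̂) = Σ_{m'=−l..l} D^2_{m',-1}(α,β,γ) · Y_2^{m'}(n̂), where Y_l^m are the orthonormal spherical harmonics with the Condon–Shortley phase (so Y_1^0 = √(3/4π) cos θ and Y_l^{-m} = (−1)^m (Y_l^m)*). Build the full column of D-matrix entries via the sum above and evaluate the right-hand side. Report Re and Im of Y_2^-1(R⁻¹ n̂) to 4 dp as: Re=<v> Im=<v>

Re=0.0616 Im=-0.0730

Need the full column D^2_{m',-1} for m'=−2..2 at α=5.0677, β=1.7905, γ=2.4619.
cos(β/2)=0.625324, sin(β/2)=0.780365
d^2_{-2,-1}: single k=1 term ⇒ +0.381630;  D = +0.381448+0.011802i
d^2_{-1,-1}: k∈[0..1] ⇒ +0.152904 -0.714376 = -0.561472;  D = -0.178954-0.532190i
d^2_{0,-1}: k∈[0..1] ⇒ -0.467400 +0.727905 = +0.260505;  D = -0.202612+0.163742i
d^2_{1,-1}: k∈[0..1] ⇒ +0.714376 -0.370845 = +0.343532;  D = -0.295391-0.175381i
d^2_{2,-1}: single k=0 term ⇒ -0.594332;  D = -0.106685+0.584678i
Y_2^{m'}(θ=2.7485,φ=1.4144) and Σ D·Y over m':
  (+0.3814+0.0118i)·(-0.0539-0.0174i)  (-0.1790-0.5322i)·(-0.0426+0.2700i)  (-0.2026+0.1637i)·(+0.4920+0.0000i)  (-0.2954-0.1754i)·(+0.0426+0.2700i)  (-0.1067+0.5847i)·(-0.0539+0.0174i)
Y_2^-1(R⁻¹ n̂) = +0.061614-0.073014i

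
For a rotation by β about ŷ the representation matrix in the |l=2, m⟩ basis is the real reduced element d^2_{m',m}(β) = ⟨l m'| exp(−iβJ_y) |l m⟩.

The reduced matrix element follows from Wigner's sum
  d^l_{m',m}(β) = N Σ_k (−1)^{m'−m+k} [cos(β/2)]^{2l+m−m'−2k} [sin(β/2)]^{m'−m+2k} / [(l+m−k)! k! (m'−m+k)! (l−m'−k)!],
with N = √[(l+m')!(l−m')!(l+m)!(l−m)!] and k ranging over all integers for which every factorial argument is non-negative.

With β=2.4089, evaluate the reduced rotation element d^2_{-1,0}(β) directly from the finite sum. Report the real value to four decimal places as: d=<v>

d^2_{-1,0}(β=2.4089) via Wigner's sum:
With c≡cos(β/2)=0.358207 and s≡sin(β/2)=0.933642, N=[1·6·2·2]^{1/2}=4.898979
The bounds max(0,m−m')=1 and min(l+m,l−m')=2 give 2 terms
  k=1: (−1)^0·4.8990/(2)·0.3582^3·0.9336^1 = +0.105113
  k=2: (−1)^1·4.8990/(2)·0.3582^1·0.9336^3 = -0.714087
d^2_{-1,0}(2.4089) = +0.105113 -0.714087 = -0.608973

d=-0.6090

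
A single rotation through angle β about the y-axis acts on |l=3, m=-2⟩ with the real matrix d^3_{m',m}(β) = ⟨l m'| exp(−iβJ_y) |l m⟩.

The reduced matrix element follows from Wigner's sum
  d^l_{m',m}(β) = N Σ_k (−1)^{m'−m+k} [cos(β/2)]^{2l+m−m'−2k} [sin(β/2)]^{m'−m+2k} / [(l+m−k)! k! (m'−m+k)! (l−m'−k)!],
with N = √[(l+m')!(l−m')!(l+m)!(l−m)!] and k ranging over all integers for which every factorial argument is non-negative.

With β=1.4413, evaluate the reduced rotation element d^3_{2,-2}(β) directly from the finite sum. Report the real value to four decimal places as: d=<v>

d^3_{2,-2}(β=1.4413) via Wigner's sum:
With c≡cos(β/2)=0.751377 and s≡sin(β/2)=0.659873, N=[120·1·1·120]^{1/2}=120.000000
The bounds max(0,m−m')=0 and min(l+m,l−m')=1 give 2 terms
  k=0: (−1)^4·120.0000/(24)·0.7514^2·0.6599^4 = +0.535214
  k=1: (−1)^5·120.0000/(120)·0.7514^0·0.6599^6 = -0.082559
d^3_{2,-2}(1.4413) = +0.535214 -0.082559 = +0.452656

d=0.4527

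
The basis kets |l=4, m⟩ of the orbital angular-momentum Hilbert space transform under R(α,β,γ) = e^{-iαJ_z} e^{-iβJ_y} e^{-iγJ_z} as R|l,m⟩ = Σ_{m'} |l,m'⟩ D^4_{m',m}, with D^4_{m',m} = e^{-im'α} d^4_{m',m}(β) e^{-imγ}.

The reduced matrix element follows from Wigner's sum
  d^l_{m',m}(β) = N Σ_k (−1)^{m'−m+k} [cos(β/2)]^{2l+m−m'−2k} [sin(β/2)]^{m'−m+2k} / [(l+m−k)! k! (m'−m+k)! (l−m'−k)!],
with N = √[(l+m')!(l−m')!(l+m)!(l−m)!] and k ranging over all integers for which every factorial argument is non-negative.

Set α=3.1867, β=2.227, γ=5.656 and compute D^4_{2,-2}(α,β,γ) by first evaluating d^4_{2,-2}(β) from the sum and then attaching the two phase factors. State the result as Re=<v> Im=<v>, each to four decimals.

Re=-0.0967 Im=0.4201

First d^4_{2,-2}(β=2.227), then the phase factors e^{-i(2)α} and e^{-i(-2)γ}:
Half-angle: c=0.441524, s=0.897250. N=√(720·2·2·720)=1440.000000
k∈{0,1,2} keeps every argument non-negative
  k=0: (−1)^4·1440.0000/(96)·0.4415^4·0.8972^4 = +0.369454
  k=1: (−1)^5·1440.0000/(120)·0.4415^2·0.8972^6 = -1.220588
  k=2: (−1)^6·1440.0000/(1440)·0.4415^0·0.8972^8 = +0.420055
d^4_{2,-2}(2.227) = +0.369454 -1.220588 +0.420055 = -0.431079
D = (+0.995933-0.090092i)·(-0.431079)·(+0.311172-0.950354i) = -0.096685+0.420096i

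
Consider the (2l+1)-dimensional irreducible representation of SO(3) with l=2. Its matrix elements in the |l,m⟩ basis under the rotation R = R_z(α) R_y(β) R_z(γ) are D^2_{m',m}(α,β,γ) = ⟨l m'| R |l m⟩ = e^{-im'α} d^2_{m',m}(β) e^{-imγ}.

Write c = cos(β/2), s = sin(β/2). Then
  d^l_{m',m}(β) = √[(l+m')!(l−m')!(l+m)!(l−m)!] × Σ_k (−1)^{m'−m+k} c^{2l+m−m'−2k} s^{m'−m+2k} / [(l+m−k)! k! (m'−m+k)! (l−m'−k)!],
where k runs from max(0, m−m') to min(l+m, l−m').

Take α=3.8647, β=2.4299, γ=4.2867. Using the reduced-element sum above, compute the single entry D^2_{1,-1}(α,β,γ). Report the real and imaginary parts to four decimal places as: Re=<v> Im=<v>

Split into d^2_{1,-1}(β=2.4299) × two z-phases.
With c≡cos(β/2)=0.348384 and s≡sin(β/2)=0.937352, N=[6·1·1·6]^{1/2}=6.000000
Admissible k: 0..1 (factorial args all ≥0)
  k=0: (−1)^2·6.0000/(2)·0.3484^2·0.9374^2 = +0.319921
  k=1: (−1)^3·6.0000/(6)·0.3484^0·0.9374^4 = -0.771988
d^2_{1,-1}(2.4299) = +0.319921 -0.771988 = -0.452068
Attach z-rotation phases: D = e^{-i(1)(3.8647)}·(-0.452068)·e^{-i(-1)(4.2867)} = -0.412408-0.185160i

Re=-0.4124 Im=-0.1852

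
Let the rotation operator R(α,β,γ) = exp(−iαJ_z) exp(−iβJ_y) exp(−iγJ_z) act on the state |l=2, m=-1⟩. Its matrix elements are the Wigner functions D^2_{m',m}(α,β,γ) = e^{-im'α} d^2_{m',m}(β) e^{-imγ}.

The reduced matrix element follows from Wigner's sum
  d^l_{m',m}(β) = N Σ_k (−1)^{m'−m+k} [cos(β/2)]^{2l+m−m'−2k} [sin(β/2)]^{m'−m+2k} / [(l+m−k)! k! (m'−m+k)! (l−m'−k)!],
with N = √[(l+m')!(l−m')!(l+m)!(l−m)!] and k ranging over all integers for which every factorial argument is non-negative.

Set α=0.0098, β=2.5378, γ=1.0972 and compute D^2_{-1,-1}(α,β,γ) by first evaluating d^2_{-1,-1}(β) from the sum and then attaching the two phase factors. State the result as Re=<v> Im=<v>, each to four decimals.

Split into d^2_{-1,-1}(β=2.5378) × two z-phases.
Half-angle: c=0.297331, s=0.954774. N=√(1·6·1·6)=6.000000
k: max(0,(-1)−(-1))=0 … min(2+(-1),2−(-1))=1
  k=0: (−1)^0·6.0000/(6)·0.2973^4·0.9548^0 = +0.007816
  k=1: (−1)^1·6.0000/(2)·0.2973^2·0.9548^2 = -0.241771
d^2_{-1,-1}(2.5378) = +0.007816 -0.241771 = -0.233955
Attach z-rotation phases: D = e^{-i(-1)(0.0098)}·(-0.233955)·e^{-i(-1)(1.0972)} = -0.104659-0.209240i

Re=-0.1047 Im=-0.2092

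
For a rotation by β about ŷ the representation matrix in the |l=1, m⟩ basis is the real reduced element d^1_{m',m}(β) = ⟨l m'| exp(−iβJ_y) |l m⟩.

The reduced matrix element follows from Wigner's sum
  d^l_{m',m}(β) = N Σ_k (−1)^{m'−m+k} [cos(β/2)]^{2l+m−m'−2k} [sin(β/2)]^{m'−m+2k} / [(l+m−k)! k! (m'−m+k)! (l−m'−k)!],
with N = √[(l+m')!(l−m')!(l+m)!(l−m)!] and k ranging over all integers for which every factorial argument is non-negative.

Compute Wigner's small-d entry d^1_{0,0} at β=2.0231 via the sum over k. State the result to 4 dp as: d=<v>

d^1_{0,0}(β=2.0231) via Wigner's sum:
Half-angle: c=0.530547, s=0.847655. N=√(1·1·1·1)=1.000000
k∈{0,1} keeps every argument non-negative
  k=0: (−1)^0·1.0000/(1)·0.5305^2·0.8477^0 = +0.281481
  k=1: (−1)^1·1.0000/(1)·0.5305^0·0.8477^2 = -0.718519
d^1_{0,0}(2.0231) = +0.281481 -0.718519 = -0.437039

d=-0.4370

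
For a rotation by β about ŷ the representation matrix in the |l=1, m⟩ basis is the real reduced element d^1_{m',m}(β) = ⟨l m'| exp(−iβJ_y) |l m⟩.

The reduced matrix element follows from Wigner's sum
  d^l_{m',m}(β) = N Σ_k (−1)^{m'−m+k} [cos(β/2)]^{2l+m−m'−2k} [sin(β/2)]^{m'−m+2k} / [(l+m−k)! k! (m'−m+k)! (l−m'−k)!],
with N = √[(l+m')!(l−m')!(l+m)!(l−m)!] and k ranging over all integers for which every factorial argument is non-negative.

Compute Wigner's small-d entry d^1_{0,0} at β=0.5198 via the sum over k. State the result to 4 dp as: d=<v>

d^1_{0,0}(β=0.5198) via Wigner's sum:
With c≡cos(β/2)=0.966416 and s≡sin(β/2)=0.256984, N=[1·1·1·1]^{1/2}=1.000000
k∈{0,1} keeps every argument non-negative
  k=0: (−1)^0·1.0000/(1)·0.9664^2·0.2570^0 = +0.933959
  k=1: (−1)^1·1.0000/(1)·0.9664^0·0.2570^2 = -0.066041
d^1_{0,0}(0.5198) = +0.933959 -0.066041 = +0.867919

d=0.8679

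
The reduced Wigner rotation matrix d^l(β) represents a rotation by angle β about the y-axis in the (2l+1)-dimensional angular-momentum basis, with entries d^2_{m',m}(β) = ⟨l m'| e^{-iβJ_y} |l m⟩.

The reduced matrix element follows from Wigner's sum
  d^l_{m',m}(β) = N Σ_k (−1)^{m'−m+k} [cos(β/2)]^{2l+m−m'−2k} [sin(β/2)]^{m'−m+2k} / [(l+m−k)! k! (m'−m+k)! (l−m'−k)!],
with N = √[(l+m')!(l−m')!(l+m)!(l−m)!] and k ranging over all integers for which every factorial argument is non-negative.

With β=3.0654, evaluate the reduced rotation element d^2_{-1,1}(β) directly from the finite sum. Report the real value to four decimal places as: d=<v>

d^2_{-1,1}(β=3.0654) via Wigner's sum:
Half-angle: c=0.038087, s=0.999274. N=√(1·6·6·1)=6.000000
Admissible k: 2..3 (factorial args all ≥0)
  k=2: (−1)^0·6.0000/(2)·0.0381^2·0.9993^2 = +0.004346
  k=3: (−1)^1·6.0000/(6)·0.0381^0·0.9993^4 = -0.997101
d^2_{-1,1}(3.0654) = +0.004346 -0.997101 = -0.992755

d=-0.9928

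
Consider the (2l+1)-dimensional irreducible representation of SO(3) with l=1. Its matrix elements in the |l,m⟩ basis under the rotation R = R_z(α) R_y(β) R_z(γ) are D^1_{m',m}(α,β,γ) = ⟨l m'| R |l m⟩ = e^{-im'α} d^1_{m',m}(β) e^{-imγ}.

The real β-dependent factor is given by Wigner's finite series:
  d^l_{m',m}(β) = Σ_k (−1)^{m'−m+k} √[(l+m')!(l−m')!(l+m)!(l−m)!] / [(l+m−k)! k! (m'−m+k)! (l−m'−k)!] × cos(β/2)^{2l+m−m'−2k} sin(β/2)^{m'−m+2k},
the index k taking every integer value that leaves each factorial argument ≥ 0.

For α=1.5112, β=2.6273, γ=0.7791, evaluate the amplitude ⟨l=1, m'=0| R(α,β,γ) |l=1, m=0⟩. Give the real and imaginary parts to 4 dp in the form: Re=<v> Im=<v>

D^1_{0,0}(1.5112,2.6273,0.7791) = e^{-i·0·1.5112}·d^1_{0,0}(2.6273)·e^{-i·0·0.7791}. Compute d first:
c=cos(2.6273/2)=0.254322, s=sin(2.6273/2)=0.967120; N=√[1·1·1·1]=1.000000
The bounds max(0,m−m')=0 and min(l+m,l−m')=1 give 2 terms
  k=0: (−1)^0·1.0000/(1)·0.2543^2·0.9671^0 = +0.064680
  k=1: (−1)^1·1.0000/(1)·0.2543^0·0.9671^2 = -0.935320
d^1_{0,0}(2.6273) = +0.064680 -0.935320 = -0.870641
Attach z-rotation phases: D = e^{-i(0)(1.5112)}·(-0.870641)·e^{-i(0)(0.7791)} = -0.870641+0.000000i

Re=-0.8706 Im=0.0000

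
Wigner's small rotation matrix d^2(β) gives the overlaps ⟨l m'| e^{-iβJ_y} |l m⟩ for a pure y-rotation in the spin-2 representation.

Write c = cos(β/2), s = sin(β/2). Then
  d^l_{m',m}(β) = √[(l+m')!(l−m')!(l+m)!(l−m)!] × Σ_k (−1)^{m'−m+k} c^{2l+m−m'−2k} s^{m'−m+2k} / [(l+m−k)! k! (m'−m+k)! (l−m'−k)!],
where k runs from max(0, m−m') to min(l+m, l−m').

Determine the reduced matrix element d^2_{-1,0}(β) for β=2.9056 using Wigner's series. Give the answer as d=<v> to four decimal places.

d^2_{-1,0}(β=2.9056) via Wigner's sum:
Half-angle: c=0.117723, s=0.993047. N=√(1·6·2·2)=4.898979
Admissible k: 1..2 (factorial args all ≥0)
  k=1: (−1)^0·4.8990/(2)·0.1177^3·0.9930^1 = +0.003968
  k=2: (−1)^1·4.8990/(2)·0.1177^1·0.9930^3 = -0.282387
d^2_{-1,0}(2.9056) = +0.003968 -0.282387 = -0.278418

d=-0.2784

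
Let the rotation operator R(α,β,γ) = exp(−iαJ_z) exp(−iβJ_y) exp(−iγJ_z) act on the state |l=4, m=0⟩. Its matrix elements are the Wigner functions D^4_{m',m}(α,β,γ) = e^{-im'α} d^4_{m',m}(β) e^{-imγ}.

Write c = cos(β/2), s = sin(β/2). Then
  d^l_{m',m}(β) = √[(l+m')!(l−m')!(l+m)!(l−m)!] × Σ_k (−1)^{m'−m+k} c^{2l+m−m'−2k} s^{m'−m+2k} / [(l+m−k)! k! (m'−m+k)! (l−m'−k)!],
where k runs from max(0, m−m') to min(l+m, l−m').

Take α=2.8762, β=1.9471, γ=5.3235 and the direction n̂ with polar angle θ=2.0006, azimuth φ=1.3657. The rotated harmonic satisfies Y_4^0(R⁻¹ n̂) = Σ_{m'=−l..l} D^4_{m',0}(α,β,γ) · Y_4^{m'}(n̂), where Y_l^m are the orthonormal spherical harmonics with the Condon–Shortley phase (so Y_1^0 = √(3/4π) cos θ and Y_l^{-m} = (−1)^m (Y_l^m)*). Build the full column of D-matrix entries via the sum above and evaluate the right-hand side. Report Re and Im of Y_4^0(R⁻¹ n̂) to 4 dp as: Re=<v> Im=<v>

Re=0.1916 Im=0.0000

Need the full column D^4_{m',0} for m'=−4..4 at α=2.8762, β=1.9471, γ=5.3235.
cos(β/2)=0.562368, sin(β/2)=0.826887
d^4_{-4,0}: single k=4 term ⇒ +0.391215;  D = +0.190718-0.341579i
d^4_{-3,0}: k∈[3..4] ⇒ +0.376274 -0.813498 = -0.437224;  D = +0.305813-0.312479i
d^4_{-2,0}: k∈[2..4] ⇒ +0.205180 -1.182923 +0.959047 = -0.018696;  D = -0.016124+0.009464i
d^4_{-1,0}: k∈[1..4] ⇒ +0.065781 -0.853310 +1.844841 -0.664752 = +0.392560;  D = -0.378816+0.102964i
d^4_{0,0}: k∈[0..4] ⇒ +0.010004 -0.346047 +1.683329 -1.617479 +0.218560 = -0.051632;  D = -0.051632+0.000000i
d^4_{1,0}: k∈[0..3] ⇒ -0.065781 +0.853310 -1.844841 +0.664752 = -0.392560;  D = +0.378816+0.102964i
d^4_{2,0}: k∈[0..2] ⇒ +0.205180 -1.182923 +0.959047 = -0.018696;  D = -0.016124-0.009464i
d^4_{3,0}: k∈[0..1] ⇒ -0.376274 +0.813498 = +0.437224;  D = -0.305813-0.312479i
d^4_{4,0}: single k=0 term ⇒ +0.391215;  D = +0.190718+0.341579i
Y_4^{m'}(θ=2.0006,φ=1.3657) and Σ D·Y over m':
  (+0.1907-0.3416i)·(+0.2061+0.2210i)  (+0.3058-0.3125i)·(+0.2261-0.3199i)  (-0.0161+0.0095i)·(-0.0546-0.0237i)  (-0.3788+0.1030i)·(+0.0651-0.3131i)  (-0.0516+0.0000i)·(-0.1221+0.0000i)  (+0.3788+0.1030i)·(-0.0651-0.3131i)  (-0.0161-0.0095i)·(-0.0546+0.0237i)  (-0.3058-0.3125i)·(-0.2261-0.3199i)  (+0.1907+0.3416i)·(+0.2061-0.2210i)
Y_4^0(R⁻¹ n̂) = +0.191611-0.000000i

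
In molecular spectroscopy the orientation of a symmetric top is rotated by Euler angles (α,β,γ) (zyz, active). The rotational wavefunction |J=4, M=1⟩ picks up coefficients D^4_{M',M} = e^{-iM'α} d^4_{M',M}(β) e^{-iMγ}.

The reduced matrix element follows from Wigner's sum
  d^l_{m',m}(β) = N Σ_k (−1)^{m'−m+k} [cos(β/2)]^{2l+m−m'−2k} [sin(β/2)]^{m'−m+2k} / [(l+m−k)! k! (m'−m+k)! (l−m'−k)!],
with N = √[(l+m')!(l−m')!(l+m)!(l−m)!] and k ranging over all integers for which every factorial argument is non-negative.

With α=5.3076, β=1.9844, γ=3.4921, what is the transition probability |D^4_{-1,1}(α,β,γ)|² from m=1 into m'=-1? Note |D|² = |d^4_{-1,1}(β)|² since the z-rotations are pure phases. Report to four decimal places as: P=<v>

P=0.0298

First d^4_{-1,1}(β=1.9844), then the phase factors e^{-i(-1)α} and e^{-i(1)γ}:
c=cos(1.9844/2)=0.546849, s=sin(1.9844/2)=0.837231; N=√[6·120·120·6]=720.000000
The bounds max(0,m−m')=2 and min(l+m,l−m')=5 give 4 terms
  k=2: (−1)^0·720.0000/(72)·0.5468^6·0.8372^2 = +0.187455
  k=3: (−1)^1·720.0000/(24)·0.5468^4·0.8372^4 = -1.318175
  k=4: (−1)^2·720.0000/(48)·0.5468^2·0.8372^6 = +1.544894
  k=5: (−1)^3·720.0000/(720)·0.5468^0·0.8372^8 = -0.241414
d^4_{-1,1}(1.9844) = +0.187455 -1.318175 +1.544894 -0.241414 = +0.172759
|D^4_{-1,1}|² = |d^4_{-1,1}(β)|² = (+0.172759)² = 0.029846 (the z-rotation phases have unit modulus)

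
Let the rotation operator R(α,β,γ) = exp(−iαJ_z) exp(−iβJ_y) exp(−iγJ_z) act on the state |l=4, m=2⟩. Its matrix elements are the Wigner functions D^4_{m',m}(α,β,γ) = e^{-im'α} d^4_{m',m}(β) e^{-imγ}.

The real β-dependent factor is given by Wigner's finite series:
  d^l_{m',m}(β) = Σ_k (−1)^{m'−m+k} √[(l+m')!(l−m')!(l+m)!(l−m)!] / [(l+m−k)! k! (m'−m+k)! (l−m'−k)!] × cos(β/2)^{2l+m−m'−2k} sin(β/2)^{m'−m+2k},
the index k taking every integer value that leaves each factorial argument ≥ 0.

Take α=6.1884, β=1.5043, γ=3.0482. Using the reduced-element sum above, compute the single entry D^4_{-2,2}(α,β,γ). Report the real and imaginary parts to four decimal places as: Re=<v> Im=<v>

Re=0.3260 Im=-0.0009

Split into d^4_{-2,2}(β=1.5043) × two z-phases.
Half-angle: c=0.730222, s=0.683210. N=√(2·720·720·2)=1440.000000
k: max(0,(2)−(-2))=4 … min(4+(2),4−(-2))=6
  k=4: (−1)^0·1440.0000/(96)·0.7302^4·0.6832^4 = +0.929240
  k=5: (−1)^1·1440.0000/(120)·0.7302^2·0.6832^6 = -0.650754
  k=6: (−1)^2·1440.0000/(1440)·0.7302^0·0.6832^8 = +0.047472
d^4_{-2,2}(1.5043) = +0.929240 -0.650754 +0.047472 = +0.325957
Attach z-rotation phases: D = e^{-i(-2)(6.1884)}·(+0.325957)·e^{-i(2)(3.0482)} = +0.325956-0.000908i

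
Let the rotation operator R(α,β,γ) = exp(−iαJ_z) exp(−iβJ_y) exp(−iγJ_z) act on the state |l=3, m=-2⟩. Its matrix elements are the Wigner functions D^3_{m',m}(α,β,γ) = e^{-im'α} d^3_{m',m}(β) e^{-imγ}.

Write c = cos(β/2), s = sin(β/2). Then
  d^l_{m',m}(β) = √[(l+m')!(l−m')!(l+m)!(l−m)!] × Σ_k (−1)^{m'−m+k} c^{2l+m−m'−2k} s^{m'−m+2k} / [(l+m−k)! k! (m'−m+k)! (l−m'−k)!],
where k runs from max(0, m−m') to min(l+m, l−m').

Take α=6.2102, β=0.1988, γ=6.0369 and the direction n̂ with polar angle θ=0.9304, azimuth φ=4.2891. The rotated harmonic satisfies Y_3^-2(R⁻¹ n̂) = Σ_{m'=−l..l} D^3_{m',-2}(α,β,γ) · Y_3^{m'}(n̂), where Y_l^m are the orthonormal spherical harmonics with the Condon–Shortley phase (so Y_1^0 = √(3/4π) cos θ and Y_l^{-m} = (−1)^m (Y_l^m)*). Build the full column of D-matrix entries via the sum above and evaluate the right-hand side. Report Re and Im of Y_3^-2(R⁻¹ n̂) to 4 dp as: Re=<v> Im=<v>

Need the full column D^3_{m',-2} for m'=−3..3 at α=6.2102, β=0.1988, γ=6.0369.
cos(β/2)=0.995064, sin(β/2)=0.099236
d^3_{-3,-2}: single k=1 term ⇒ +0.237138;  D = +0.179600-0.154849i
d^3_{-2,-2}: k∈[0..1] ⇒ +0.970746 -0.048274 = +0.922472;  D = +0.740714-0.549816i
d^3_{-1,-2}: k∈[0..1] ⇒ -0.306144 +0.006090 = -0.300054;  D = -0.253333+0.160795i
d^3_{0,-2}: k∈[0..1] ⇒ +0.052882 -0.000526 = +0.052356;  D = +0.046132-0.024759i
d^3_{1,-2}: k∈[0..1] ⇒ -0.006090 +0.000030 = -0.006059;  D = -0.005534+0.002468i
d^3_{2,-2}: k∈[0..1] ⇒ +0.000480 -0.000001 = +0.000479;  D = +0.000451-0.000163i
d^3_{3,-2}: single k=0 term ⇒ -0.000023;  D = -0.000023+0.000006i
Y_3^{m'}(θ=0.9304,φ=4.2891) and Σ D·Y over m':
  (+0.1796-0.1548i)·(+0.2054-0.0638i)  (+0.7407-0.5498i)·(-0.2601-0.2941i)  (-0.2533+0.1608i)·(-0.0836+0.1855i)  (+0.0461-0.0248i)·(-0.2709+0.0000i)  (-0.0055+0.0025i)·(+0.0836+0.1855i)  (+0.0005-0.0002i)·(-0.2601+0.2941i)  (-0.0000+0.0000i)·(-0.2054-0.0638i)
Y_3^-2(R⁻¹ n̂) = -0.349498-0.172441i

Re=-0.3495 Im=-0.1724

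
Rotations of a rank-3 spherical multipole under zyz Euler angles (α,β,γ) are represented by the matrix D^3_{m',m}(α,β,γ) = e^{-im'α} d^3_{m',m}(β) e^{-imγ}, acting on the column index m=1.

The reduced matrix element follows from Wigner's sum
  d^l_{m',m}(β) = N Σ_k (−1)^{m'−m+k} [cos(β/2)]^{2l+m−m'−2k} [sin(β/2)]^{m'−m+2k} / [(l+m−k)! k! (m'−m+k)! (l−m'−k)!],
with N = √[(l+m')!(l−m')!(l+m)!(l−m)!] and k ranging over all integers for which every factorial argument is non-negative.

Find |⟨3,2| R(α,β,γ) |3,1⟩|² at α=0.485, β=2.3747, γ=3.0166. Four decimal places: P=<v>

First d^3_{2,1}(β=2.3747), then the phase factors e^{-i(2)α} and e^{-i(1)γ}:
Half-angle: c=0.374119, s=0.927381. N=√(120·1·24·2)=75.894664
k: max(0,(1)−(2))=0 … min(3+(1),3−(2))=1
  k=0: (−1)^1·75.8947/(24)·0.3741^5·0.9274^1 = -0.021493
  k=1: (−1)^2·75.8947/(12)·0.3741^3·0.9274^3 = +0.264139
d^3_{2,1}(2.3747) = -0.021493 +0.264139 = +0.242646
|D^3_{2,1}|² = |d^3_{2,1}(β)|² = (+0.242646)² = 0.058877 (the z-rotation phases have unit modulus)

P=0.0589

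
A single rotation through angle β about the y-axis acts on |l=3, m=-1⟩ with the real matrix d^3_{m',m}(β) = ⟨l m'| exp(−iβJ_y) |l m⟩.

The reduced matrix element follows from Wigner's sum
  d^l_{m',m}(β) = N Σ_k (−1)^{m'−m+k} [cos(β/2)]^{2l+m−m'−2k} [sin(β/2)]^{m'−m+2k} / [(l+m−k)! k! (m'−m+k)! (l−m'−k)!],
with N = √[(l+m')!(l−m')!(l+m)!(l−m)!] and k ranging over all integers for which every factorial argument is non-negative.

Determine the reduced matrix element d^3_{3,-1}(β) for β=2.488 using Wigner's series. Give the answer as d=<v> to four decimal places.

d^3_{3,-1}(β=2.488) via Wigner's sum:
Half-angle: c=0.321011, s=0.947076. N=√(720·1·2·24)=185.903201
k: max(0,(-1)−(3))=0 … min(3+(-1),3−(3))=0
  k=0: (−1)^4·185.9032/(48)·0.3210^2·0.9471^4 = +0.321087
d^3_{3,-1}(2.488) = +0.321087

d=0.3211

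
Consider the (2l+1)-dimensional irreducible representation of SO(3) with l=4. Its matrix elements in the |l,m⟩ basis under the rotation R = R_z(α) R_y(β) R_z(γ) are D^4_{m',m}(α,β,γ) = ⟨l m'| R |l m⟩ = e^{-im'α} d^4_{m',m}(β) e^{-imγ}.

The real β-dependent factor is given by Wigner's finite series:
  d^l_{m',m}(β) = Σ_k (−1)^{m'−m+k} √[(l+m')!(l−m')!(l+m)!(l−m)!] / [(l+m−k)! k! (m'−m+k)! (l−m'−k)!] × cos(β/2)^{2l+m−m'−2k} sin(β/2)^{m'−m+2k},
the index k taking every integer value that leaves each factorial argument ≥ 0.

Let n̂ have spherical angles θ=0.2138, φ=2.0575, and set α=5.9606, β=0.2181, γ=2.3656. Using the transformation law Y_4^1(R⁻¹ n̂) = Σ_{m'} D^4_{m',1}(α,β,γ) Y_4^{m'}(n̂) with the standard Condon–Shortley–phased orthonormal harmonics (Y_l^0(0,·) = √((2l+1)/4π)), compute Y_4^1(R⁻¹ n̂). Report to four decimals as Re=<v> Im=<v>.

Need the full column D^4_{m',1} for m'=−4..4 at α=5.9606, β=0.2181, γ=2.3656.
cos(β/2)=0.994060, sin(β/2)=0.108834
d^4_{-4,1}: single k=5 term ⇒ +0.000112;  D = -0.000098+0.000055i
d^4_{-3,1}: k∈[4..5] ⇒ +0.001812 -0.000013 = +0.001799;  D = -0.001766+0.000343i
d^4_{-2,1}: k∈[3..5] ⇒ +0.017696 -0.000318 +0.000001 = +0.017378;  D = -0.017230-0.002267i
d^4_{-1,1}: k∈[2..5] ⇒ +0.114289 -0.004110 +0.000025 -0.000000 = +0.110204;  D = -0.099069-0.048273i
d^4_{0,1}: k∈[1..4] ⇒ +0.466839 -0.033576 +0.000402 -0.000001 = +0.433666;  D = -0.309518-0.303750i
d^4_{1,1}: k∈[0..3] ⇒ +0.953456 -0.171434 +0.004110 -0.000016 = +0.786116;  D = -0.357575-0.700084i
d^4_{2,1}: k∈[0..2] ⇒ -0.442883 +0.026544 -0.000212 = -0.416551;  D = +0.062097+0.411897i
d^4_{3,1}: k∈[0..1] ⇒ +0.090714 -0.001812 = +0.088902;  D = +0.015299-0.087575i
d^4_{4,1}: single k=0 term ⇒ -0.009364;  D = -0.004453+0.008237i
Y_4^{m'}(θ=0.2138,φ=2.0575) and Σ D·Y over m':
  (-0.0001+0.0001i)·(-0.0003-0.0008i)  (-0.0018+0.0003i)·(+0.0116+0.0013i)  (-0.0172-0.0023i)·(-0.0482+0.0708i)  (-0.0991-0.0483i)·(-0.1691-0.3195i)  (-0.3095-0.3038i)·(+0.6633+0.0000i)  (-0.3576-0.7001i)·(+0.1691-0.3195i)  (+0.0621+0.4119i)·(-0.0482-0.0708i)  (+0.0153-0.0876i)·(-0.0116+0.0013i)  (-0.0045+0.0082i)·(-0.0003+0.0008i)
Y_4^1(R⁻¹ n̂) = -0.461028-0.190090i

Re=-0.4610 Im=-0.1901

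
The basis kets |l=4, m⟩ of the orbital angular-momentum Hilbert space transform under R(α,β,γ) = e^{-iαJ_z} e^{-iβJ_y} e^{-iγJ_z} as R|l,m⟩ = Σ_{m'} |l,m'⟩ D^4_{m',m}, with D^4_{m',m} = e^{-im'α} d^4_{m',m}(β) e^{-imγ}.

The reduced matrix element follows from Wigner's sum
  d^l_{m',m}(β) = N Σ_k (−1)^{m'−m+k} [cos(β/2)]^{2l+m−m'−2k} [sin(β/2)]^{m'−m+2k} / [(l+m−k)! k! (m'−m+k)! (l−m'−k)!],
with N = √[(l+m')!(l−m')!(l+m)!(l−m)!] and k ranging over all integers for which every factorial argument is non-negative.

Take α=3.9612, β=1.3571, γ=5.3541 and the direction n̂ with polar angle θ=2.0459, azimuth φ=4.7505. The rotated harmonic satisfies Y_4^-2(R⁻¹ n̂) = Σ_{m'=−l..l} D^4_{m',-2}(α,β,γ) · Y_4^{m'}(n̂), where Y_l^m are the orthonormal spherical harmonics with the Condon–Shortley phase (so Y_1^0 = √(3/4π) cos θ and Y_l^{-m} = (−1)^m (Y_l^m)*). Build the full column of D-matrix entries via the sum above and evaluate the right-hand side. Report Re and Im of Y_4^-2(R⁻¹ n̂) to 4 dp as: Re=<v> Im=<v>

Need the full column D^4_{m',-2} for m'=−4..4 at α=3.9612, β=1.3571, γ=5.3541.
cos(β/2)=0.778484, sin(β/2)=0.627665
d^4_{-4,-2}: single k=2 term ⇒ +0.464015;  D = +0.069588+0.458767i
d^4_{-3,-2}: k∈[1..2] ⇒ +0.406947 -0.793627 = -0.386679;  D = +0.318998+0.218543i
d^4_{-2,-2}: k∈[0..2] ⇒ +0.134895 -1.052286 +0.855068 = -0.062323;  D = -0.060835+0.013537i
d^4_{-1,-2}: k∈[0..2] ⇒ -0.461435 +1.499813 -0.649984 = +0.388394;  D = -0.197094+0.334670i
d^4_{0,-2}: k∈[0..2] ⇒ +0.831905 -1.442113 +0.351550 = -0.258658;  D = +0.073313+0.248050i
d^4_{1,-2}: k∈[0..2] ⇒ -0.999876 +0.974976 -0.126760 = -0.151659;  D = -0.135637-0.067847i
d^4_{2,-2}: k∈[0..2] ⇒ +0.855068 -0.444680 +0.024089 = +0.434477;  D = -0.407266+0.151343i
d^4_{3,-2}: k∈[0..1] ⇒ -0.515909 +0.111791 = -0.404117;  D = -0.155655+0.372937i
d^4_{4,-2}: single k=0 term ⇒ +0.196085;  D = +0.080709+0.178705i
Y_4^{m'}(θ=2.0459,φ=4.7505) and Σ D·Y over m':
  (+0.0696+0.4588i)·(+0.2735-0.0420i)  (+0.3190+0.2185i)·(+0.0459+0.4000i)  (-0.0608+0.0135i)·(-0.1226+0.0094i)  (-0.1971+0.3347i)·(+0.0113+0.2952i)  (+0.0733+0.2481i)·(-0.1846+0.0000i)  (-0.1356-0.0678i)·(-0.0113+0.2952i)  (-0.4073+0.1513i)·(-0.1226-0.0094i)  (-0.1557+0.3729i)·(-0.0459+0.4000i)  (+0.0807+0.1787i)·(+0.2735+0.0420i)
Y_4^-2(R⁻¹ n̂) = -0.196237+0.076606i

Re=-0.1962 Im=0.0766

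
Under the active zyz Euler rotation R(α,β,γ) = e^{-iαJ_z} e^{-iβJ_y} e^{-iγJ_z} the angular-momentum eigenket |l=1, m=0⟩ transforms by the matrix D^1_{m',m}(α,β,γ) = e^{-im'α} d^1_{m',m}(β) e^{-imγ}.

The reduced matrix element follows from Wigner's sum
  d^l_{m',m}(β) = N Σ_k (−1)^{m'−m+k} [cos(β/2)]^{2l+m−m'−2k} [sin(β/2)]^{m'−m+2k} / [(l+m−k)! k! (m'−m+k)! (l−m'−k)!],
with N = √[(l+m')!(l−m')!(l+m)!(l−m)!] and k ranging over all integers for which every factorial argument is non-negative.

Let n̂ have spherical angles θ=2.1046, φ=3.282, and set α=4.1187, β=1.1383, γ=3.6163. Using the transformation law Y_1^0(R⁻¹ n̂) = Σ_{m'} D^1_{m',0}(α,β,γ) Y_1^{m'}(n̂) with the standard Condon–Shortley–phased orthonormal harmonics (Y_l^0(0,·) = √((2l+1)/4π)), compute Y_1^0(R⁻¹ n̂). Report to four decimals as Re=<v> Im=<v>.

Need the full column D^1_{m',0} for m'=−1..1 at α=4.1187, β=1.1383, γ=3.6163.
cos(β/2)=0.842359, sin(β/2)=0.538916
d^1_{-1,0}: single k=1 term ⇒ +0.641998;  D = -0.359148-0.532141i
d^1_{0,0}: k∈[0..1] ⇒ +0.709569 -0.290431 = +0.419139;  D = +0.419139+0.000000i
d^1_{1,0}: single k=0 term ⇒ -0.641998;  D = +0.359148-0.532141i
Y_1^{m'}(θ=2.1046,φ=3.282) and Σ D·Y over m':
  (-0.3591-0.5321i)·(-0.2945+0.0416i)  (+0.4191+0.0000i)·(-0.2486+0.0000i)  (+0.3591-0.5321i)·(+0.2945+0.0416i)
Y_1^0(R⁻¹ n̂) = +0.151638+0.000000i

Re=0.1516 Im=0.0000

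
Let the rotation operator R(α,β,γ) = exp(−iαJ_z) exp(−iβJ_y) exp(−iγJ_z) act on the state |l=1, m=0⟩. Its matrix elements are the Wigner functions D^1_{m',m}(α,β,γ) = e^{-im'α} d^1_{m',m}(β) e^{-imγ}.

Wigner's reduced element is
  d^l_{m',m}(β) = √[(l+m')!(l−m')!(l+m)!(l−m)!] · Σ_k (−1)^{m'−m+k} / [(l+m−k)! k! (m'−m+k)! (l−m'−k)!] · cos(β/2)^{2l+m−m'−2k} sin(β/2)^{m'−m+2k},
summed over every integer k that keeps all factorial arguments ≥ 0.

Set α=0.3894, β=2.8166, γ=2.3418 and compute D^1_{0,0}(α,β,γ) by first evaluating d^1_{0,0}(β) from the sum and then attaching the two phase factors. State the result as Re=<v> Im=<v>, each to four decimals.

Re=-0.9477 Im=0.0000

First d^1_{0,0}(β=2.8166), then the phase factors e^{-i(0)α} and e^{-i(0)γ}:
Half-angle: c=0.161782, s=0.986826. N=√(1·1·1·1)=1.000000
Admissible k: 0..1 (factorial args all ≥0)
  k=0: (−1)^0·1.0000/(1)·0.1618^2·0.9868^0 = +0.026173
  k=1: (−1)^1·1.0000/(1)·0.1618^0·0.9868^2 = -0.973827
d^1_{0,0}(2.8166) = +0.026173 -0.973827 = -0.947653
Phases: e^{-i·(0)·0.3894}=+1.000000+0.000000i, e^{-i·(0)·2.3418}=+1.000000+0.000000i ⇒ D=-0.947653+0.000000i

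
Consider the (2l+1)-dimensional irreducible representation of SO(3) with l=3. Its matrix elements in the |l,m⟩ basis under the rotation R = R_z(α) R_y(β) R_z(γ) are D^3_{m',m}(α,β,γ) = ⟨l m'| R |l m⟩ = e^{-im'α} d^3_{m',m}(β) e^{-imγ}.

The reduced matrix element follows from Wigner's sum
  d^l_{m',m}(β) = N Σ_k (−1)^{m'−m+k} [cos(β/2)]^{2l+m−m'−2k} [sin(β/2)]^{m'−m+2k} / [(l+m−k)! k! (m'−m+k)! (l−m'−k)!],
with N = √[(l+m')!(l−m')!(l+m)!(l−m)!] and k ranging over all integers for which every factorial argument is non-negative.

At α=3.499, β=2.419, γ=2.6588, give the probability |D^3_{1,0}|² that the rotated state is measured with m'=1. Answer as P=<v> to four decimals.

Split into d^3_{1,0}(β=2.419) × two z-phases.
With c≡cos(β/2)=0.353487 and s≡sin(β/2)=0.935439, N=[24·2·6·6]^{1/2}=41.569219
k: max(0,(0)−(1))=0 … min(3+(0),3−(1))=2
  k=0: (−1)^1·41.5692/(12)·0.3535^5·0.9354^1 = -0.017884
  k=1: (−1)^2·41.5692/(4)·0.3535^3·0.9354^3 = +0.375733
  k=2: (−1)^3·41.5692/(12)·0.3535^1·0.9354^5 = -0.877087
d^3_{1,0}(2.419) = -0.017884 +0.375733 -0.877087 = -0.519238
|D^3_{1,0}|² = |d^3_{1,0}(β)|² = (-0.519238)² = 0.269608 (the z-rotation phases have unit modulus)

P=0.2696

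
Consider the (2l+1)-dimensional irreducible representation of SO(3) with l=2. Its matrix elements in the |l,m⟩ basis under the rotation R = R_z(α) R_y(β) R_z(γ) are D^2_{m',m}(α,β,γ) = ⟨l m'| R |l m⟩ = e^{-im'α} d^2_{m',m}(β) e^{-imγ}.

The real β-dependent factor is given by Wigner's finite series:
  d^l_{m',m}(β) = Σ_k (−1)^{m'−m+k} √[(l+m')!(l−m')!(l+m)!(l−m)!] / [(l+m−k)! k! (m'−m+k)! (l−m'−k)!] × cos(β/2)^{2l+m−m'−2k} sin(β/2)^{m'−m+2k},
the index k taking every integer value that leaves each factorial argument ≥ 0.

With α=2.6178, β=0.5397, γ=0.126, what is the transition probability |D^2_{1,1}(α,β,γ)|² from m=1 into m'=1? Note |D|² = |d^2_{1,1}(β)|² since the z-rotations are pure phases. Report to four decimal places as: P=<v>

P=0.4420

D^2_{1,1}(2.6178,0.5397,0.126) = e^{-i·1·2.6178}·d^2_{1,1}(0.5397)·e^{-i·1·0.126}. Compute d first:
With c≡cos(β/2)=0.963811 and s≡sin(β/2)=0.266587, N=[6·1·6·1]^{1/2}=6.000000
k∈{0,1} keeps every argument non-negative
  k=0: (−1)^0·6.0000/(6)·0.9638^4·0.2666^0 = +0.862914
  k=1: (−1)^1·6.0000/(2)·0.9638^2·0.2666^2 = -0.198053
d^2_{1,1}(0.5397) = +0.862914 -0.198053 = +0.664860
|D^2_{1,1}|² = |d^2_{1,1}(β)|² = (+0.664860)² = 0.442039 (the z-rotation phases have unit modulus)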